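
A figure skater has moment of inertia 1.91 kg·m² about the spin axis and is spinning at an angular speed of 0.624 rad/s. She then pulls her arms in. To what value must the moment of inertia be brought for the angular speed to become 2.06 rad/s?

I₂ ≈ 0.579 kg·m²

Angular momentum about the spin axis is conserved since the torque about it is zero.
I₂ = I₁ω₁ / ω₂ = (1.91)(0.624) / (2.06) = 0.5786 kg·m².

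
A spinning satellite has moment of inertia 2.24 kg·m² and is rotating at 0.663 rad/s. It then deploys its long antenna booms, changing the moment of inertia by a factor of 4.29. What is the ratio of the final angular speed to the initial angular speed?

Angular momentum about the spin axis is conserved since the torque about it is zero.
I₂ = 4.29 × 2.24 = 9.610 kg·m².
ω₂/ω₁ = I₁/I₂ = 2.240 / 9.610 = 0.2331.

ω₂/ω₁ ≈ 0.233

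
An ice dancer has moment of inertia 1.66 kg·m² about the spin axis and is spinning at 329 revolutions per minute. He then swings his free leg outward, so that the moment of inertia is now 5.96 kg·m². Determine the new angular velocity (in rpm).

ω₂ ≈ 91.6 rpm

No external torque acts about the spin axis, so angular momentum is conserved.
ω₂ = I₁ω₁ / I₂ = (1.660)(329 rpm) / (5.960) = 91.63 rpm.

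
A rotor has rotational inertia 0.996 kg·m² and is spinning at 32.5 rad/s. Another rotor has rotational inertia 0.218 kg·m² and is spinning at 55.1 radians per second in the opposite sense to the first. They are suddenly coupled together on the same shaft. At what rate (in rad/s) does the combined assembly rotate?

The coupling torques are internal; angular momentum about the shared axis is conserved.
Taking A's sense as positive: L = (0.9960)(32.5) − (0.2180)(55.1) = 20.36 kg·m²·rad/s.
Combined I = 0.9960 + 0.2180 = 1.214 kg·m².
ω_f = L / I = 20.36 / 1.214 = 16.77 rad/s.

|ω_f| ≈ 16.8 rad/s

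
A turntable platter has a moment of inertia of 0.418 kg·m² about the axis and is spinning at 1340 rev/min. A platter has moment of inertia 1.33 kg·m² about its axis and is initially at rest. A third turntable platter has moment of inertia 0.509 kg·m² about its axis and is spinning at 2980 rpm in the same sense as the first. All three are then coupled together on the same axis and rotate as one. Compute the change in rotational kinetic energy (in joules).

ΔKE ≈ -18400 J

No external torque acts about the common axis, so total angular momentum is conserved.
Taking A's sense as positive: L = (0.4180)(1340) + (0.5090)(2980) = 2077 kg·m²·rpm.
Combined I = 0.4180 + 1.330 + 0.5090 = 2.257 kg·m².
ω_f = L / I = 2077 / 2.257 = 920.2 rpm.
KE_i = ½ΣIω² = 28900 J; KE_f = ½(2.257)(96.37)² = 10480 J.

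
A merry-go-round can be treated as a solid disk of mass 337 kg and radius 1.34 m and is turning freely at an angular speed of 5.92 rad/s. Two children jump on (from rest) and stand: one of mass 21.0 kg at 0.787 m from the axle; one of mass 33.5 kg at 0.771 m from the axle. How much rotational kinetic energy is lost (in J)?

energy lost ≈ 520 J

No external torque acts about the axle; L_before = L_after.
I_p = ½(337)(1.34)² = 302.6 kg·m².
Added inertia Σmr² = (21.0)(0.787)² + (33.5)(0.771)² = 32.92 kg·m²; I_f = 302.6 + 32.92 = 335.5 kg·m².
ω_f = I_p ω_i / I_f = (302.6)(5.92) / 335.5 = 5.339 rad/s.
KE_i = ½(302.6)(5.920 rad/s)² = 5302 J; KE_f = ½(335.5)(5.339)² = 4782 J.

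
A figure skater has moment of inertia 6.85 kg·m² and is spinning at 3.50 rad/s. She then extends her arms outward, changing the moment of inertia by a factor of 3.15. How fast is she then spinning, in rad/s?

ω₂ ≈ 1.11 rad/s

With no external torque about the axis, L is conserved: I₁ω₁ = I₂ω₂.
I₂ = 3.15 × 6.85 = 21.58 kg·m².
ω₂ = I₁ω₁ / I₂ = (6.850)(3.50 rad/s) / (21.58) = 1.111 rad/s.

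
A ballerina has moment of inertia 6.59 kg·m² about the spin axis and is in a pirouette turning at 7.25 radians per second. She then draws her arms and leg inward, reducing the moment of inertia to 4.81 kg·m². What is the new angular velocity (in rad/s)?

ω₂ ≈ 9.93 rad/s

Angular momentum about the spin axis is conserved since the torque about it is zero.
ω₂ = I₁ω₁ / I₂ = (6.590)(7.25 rad/s) / (4.810) = 9.933 rad/s.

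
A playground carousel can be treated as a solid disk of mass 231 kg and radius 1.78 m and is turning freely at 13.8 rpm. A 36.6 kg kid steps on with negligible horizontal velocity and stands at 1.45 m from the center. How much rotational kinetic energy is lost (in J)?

The added mass arrives with no angular momentum about the center, and any external torque about the center is negligible, so the system's angular momentum is conserved.
I_p = ½(231)(1.78)² = 366.0 kg·m².
Added inertia Σmr² = (36.6)(1.45)² = 76.95 kg·m²; I_f = 366.0 + 76.95 = 442.9 kg·m².
ω_f = I_p ω_i / I_f = (366.0)(13.8) / 442.9 = 11.40 rpm.
KE_i = ½(366.0)(1.445 rad/s)² = 382.1 J; KE_f = ½(442.9)(1.194)² = 315.7 J.

energy lost ≈ 66.4 J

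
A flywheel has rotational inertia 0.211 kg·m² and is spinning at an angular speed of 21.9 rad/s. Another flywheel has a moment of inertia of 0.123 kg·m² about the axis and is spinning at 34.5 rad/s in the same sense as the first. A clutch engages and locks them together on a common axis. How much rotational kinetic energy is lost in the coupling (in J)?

The coupling torques are internal; angular momentum about the shared axis is conserved.
Taking A's sense as positive: L = (0.2110)(21.9) + (0.1230)(34.5) = 8.864 kg·m²·rad/s.
Combined I = 0.2110 + 0.1230 = 0.3340 kg·m².
ω_f = L / I = 8.864 / 0.3340 = 26.54 rad/s.
KE_i = ½ΣIω² = 123.8 J; KE_f = ½(0.3340)(26.54)² = 117.6 J.

ΔKE lost ≈ 6.17 J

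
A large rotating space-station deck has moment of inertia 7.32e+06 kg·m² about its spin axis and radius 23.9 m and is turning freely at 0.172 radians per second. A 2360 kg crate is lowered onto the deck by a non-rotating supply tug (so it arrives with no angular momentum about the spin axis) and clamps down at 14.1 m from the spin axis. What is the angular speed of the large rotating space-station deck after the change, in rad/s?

ω_f ≈ 0.162 rad/s

The added mass arrives with no angular momentum about the spin axis, and any external torque about the spin axis is negligible, so the system's angular momentum is conserved.
Added inertia Σmr² = (2360)(14.1)² = 4.692e+05 kg·m²; I_f = 7.320e+06 + 4.692e+05 = 7.789e+06 kg·m².
ω_f = I_p ω_i / I_f = (7.320e+06)(0.172) / 7.789e+06 = 0.1616 rad/s.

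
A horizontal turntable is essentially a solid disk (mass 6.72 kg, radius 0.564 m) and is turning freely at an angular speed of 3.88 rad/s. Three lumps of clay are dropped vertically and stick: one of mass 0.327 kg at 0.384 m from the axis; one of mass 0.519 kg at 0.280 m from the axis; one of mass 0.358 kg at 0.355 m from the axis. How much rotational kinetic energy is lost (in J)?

energy lost ≈ 0.896 J

The added mass arrives with no angular momentum about the axis, and any external torque about the axis is negligible, so the system's angular momentum is conserved.
I_p = ½(6.72)(0.564)² = 1.069 kg·m².
Added inertia Σmr² = (0.327)(0.384)² + (0.519)(0.280)² + (0.358)(0.355)² = 0.1340 kg·m²; I_f = 1.069 + 0.1340 = 1.203 kg·m².
ω_f = I_p ω_i / I_f = (1.069)(3.88) / 1.203 = 3.448 rad/s.
KE_i = ½(1.069)(3.880 rad/s)² = 8.045 J; KE_f = ½(1.203)(3.448)² = 7.149 J.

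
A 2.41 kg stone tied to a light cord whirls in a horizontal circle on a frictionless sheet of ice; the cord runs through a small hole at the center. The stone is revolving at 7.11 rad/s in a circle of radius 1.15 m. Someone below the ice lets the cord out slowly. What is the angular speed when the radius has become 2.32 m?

No torque about the axis ⇒ m r₁² ω₁ = m r₂² ω₂.
ω₂ = ω₁ (r₁/r₂)² = (7.11)(1.15/2.32)² = 1.747 rad/s.

ω₂ ≈ 1.75 rad/s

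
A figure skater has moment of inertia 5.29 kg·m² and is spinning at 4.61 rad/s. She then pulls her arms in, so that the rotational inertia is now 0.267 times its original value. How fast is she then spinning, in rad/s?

ω₂ ≈ 17.3 rad/s

With no external torque about the axis, L is conserved: I₁ω₁ = I₂ω₂.
I₂ = 0.267 × 5.29 = 1.412 kg·m².
ω₂ = I₁ω₁ / I₂ = (5.290)(4.61 rad/s) / (1.412) = 17.27 rad/s.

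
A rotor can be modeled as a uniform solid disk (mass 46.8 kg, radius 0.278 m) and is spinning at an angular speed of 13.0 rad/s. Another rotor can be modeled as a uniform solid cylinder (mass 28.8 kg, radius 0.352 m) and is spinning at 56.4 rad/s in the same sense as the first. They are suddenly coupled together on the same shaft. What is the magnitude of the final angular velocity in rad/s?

|ω_f| ≈ 34.6 rad/s

No external torque acts about the common axis, so total angular momentum is conserved.
Moments of inertia: I_A = ½(46.8)(0.278)² = 1.808 kg·m²; I_B = ½(28.8)(0.352)² = 1.784 kg·m².
Taking A's sense as positive: L = (1.808)(13.0) + (1.784)(56.4) = 124.1 kg·m²·rad/s.
Combined I = 1.808 + 1.784 = 3.593 kg·m².
ω_f = L / I = 124.1 / 3.593 = 34.55 rad/s.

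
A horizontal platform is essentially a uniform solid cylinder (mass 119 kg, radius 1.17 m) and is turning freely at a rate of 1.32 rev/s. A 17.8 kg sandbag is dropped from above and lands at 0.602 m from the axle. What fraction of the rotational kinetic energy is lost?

No external torque acts about the axle; L_before = L_after.
I_p = ½(119)(1.17)² = 81.45 kg·m².
Added inertia Σmr² = (17.8)(0.602)² = 6.451 kg·m²; I_f = 81.45 + 6.451 = 87.90 kg·m².
ω_f = I_p ω_i / I_f = (81.45)(1.32) / 87.90 = 1.223 rev/s.
KE_i = ½(81.45)(8.294 rad/s)² = 2801 J; KE_f = ½(87.90)(7.685)² = 2596 J.
Fraction lost = 0.07339.

fraction ≈ 0.0734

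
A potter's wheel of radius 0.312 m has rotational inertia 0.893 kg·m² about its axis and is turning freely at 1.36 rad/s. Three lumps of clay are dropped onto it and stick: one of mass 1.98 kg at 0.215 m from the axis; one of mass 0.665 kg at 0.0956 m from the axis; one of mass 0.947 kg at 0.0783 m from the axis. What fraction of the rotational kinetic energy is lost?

No external torque acts about the axis; L_before = L_after.
Added inertia Σmr² = (1.98)(0.215)² + (0.665)(0.0956)² + (0.947)(0.0783)² = 0.1034 kg·m²; I_f = 0.8930 + 0.1034 = 0.9964 kg·m².
ω_f = I_p ω_i / I_f = (0.8930)(1.36) / 0.9964 = 1.219 rad/s.
KE_i = ½(0.8930)(1.360 rad/s)² = 0.8258 J; KE_f = ½(0.9964)(1.219)² = 0.7401 J.
Fraction lost = 0.1038.

fraction ≈ 0.104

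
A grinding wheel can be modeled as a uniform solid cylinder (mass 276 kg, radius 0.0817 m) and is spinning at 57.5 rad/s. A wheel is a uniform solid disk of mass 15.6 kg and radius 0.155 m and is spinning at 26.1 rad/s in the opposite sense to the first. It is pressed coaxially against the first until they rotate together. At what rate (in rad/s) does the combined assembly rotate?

|ω_f| ≈ 43.4 rad/s

No external torque acts about the common axis, so total angular momentum is conserved.
Moments of inertia: I_A = ½(276)(0.0817)² = 0.9211 kg·m²; I_B = ½(15.6)(0.155)² = 0.1874 kg·m².
Taking A's sense as positive: L = (0.9211)(57.5) − (0.1874)(26.1) = 48.07 kg·m²·rad/s.
Combined I = 0.9211 + 0.1874 = 1.109 kg·m².
ω_f = L / I = 48.07 / 1.109 = 43.37 rad/s.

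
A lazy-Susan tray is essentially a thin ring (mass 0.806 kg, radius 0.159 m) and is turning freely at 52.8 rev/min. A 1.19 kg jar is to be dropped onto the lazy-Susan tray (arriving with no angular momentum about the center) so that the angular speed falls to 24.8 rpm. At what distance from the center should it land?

No external torque acts about the center; L_before = L_after.
I_p = (0.806)(0.159)² = 0.02038 kg·m².
I_p ω_i = (I_p + m r²) ω_f ⇒ m r² = I_p(ω_i/ω_f − 1) = 0.02038(52.8/24.8 − 1) = 0.02301 kg·m².
r = √(0.02301/1.19) = 0.1390 m.

r ≈ 0.139 m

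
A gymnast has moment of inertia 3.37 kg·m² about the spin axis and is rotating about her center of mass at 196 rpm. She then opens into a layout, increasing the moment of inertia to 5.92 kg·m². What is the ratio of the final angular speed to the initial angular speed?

Angular momentum about the spin axis is conserved since the torque about it is zero.
ω₂/ω₁ = I₁/I₂ = 3.370 / 5.920 = 0.5693.

ω₂/ω₁ ≈ 0.569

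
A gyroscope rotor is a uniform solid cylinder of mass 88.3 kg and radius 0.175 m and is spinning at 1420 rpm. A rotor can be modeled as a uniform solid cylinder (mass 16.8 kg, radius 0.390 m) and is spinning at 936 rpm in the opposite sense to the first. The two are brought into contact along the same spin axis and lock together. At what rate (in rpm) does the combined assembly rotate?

|ω_f| ≈ 275 rpm

The coupling torques are internal; angular momentum about the shared axis is conserved.
Moments of inertia: I_A = ½(88.3)(0.175)² = 1.352 kg·m²; I_B = ½(16.8)(0.390)² = 1.278 kg·m².
Taking A's sense as positive: L = (1.352)(1420) − (1.278)(936) = 724.1 kg·m²·rpm.
Combined I = 1.352 + 1.278 = 2.630 kg·m².
ω_f = L / I = 724.1 / 2.630 = 275.4 rpm.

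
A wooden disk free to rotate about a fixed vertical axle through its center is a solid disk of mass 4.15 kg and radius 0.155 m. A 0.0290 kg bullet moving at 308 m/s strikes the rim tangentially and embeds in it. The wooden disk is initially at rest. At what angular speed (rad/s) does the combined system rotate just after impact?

|ω_f| ≈ 27.4 rad/s

The axle reaction passes through the axle and exerts no torque about it; angular momentum about the axle is conserved through the impact.
I_p = ½(4.15)(0.155)² = 0.04985 kg·m². Taking the sense of the bullet's angular momentum as positive, L_{bullet} = m v R = (0.0290)(308)(0.155) = 1.384 kg·m²/s.
L_i = 0 + 1.384 = 1.384 kg·m²/s.
After sticking, I_f = I_p + m R² = 0.04985 + (0.0290)(0.155)² = 0.05055 kg·m².
ω_f = L_i / I_f = 1.384 / 0.05055 = 27.39 rad/s.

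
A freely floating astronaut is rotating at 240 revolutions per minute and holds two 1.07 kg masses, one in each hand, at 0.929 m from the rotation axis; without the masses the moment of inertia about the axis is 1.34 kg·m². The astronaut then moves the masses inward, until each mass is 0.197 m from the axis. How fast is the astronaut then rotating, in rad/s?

No external torque acts about the spin axis, so angular momentum is conserved.
I₁ = 1.34 + 2(1.07)(0.929)² = 3.187 kg·m²; I₂ = 1.34 + 2(1.07)(0.197)² = 1.423 kg·m².
ω₂ = I₁ω₁ / I₂ = (3.187)(240 rpm) / (1.423) = 537.5 rpm = 56.28 rad/s.

ω₂ ≈ 56.3 rad/s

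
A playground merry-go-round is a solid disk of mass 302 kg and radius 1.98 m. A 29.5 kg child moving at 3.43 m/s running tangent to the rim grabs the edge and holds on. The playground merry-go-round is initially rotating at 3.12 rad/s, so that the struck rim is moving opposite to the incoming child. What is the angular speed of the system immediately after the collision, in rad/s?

The axle reaction passes through the axle and exerts no torque about it; angular momentum about the axle is conserved through the impact.
I_p = ½(302)(1.98)² = 592.0 kg·m². Taking the sense of the child's angular momentum as positive, L_{child} = m v R = (29.5)(3.43)(1.98) = 200.3 kg·m²/s.
L_i = −I_p ω_p + m v R = −(592.0)(3.12) + 200.3 = -1647 kg·m²/s.
After sticking, I_f = I_p + m R² = 592.0 + (29.5)(1.98)² = 707.6 kg·m².
ω_f = L_i / I_f = -1647 / 707.6 = -2.327 rad/s.

|ω_f| ≈ 2.33 rad/s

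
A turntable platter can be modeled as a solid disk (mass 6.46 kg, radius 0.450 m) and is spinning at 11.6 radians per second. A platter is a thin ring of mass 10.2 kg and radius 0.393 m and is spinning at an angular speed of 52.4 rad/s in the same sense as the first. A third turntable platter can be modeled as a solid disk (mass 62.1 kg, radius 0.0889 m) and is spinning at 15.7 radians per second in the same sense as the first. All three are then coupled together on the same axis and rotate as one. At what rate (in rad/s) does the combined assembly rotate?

The coupling torques are internal; angular momentum about the shared axis is conserved.
Moments of inertia: I_A = ½(6.46)(0.450)² = 0.6541 kg·m²; I_B = (10.2)(0.393)² = 1.575 kg·m²; I_C = ½(62.1)(0.0889)² = 0.2454 kg·m².
Taking A's sense as positive: L = (0.6541)(11.6) + (1.575)(52.4) + (0.2454)(15.7) = 93.99 kg·m²·rad/s.
Combined I = 0.6541 + 1.575 + 0.2454 = 2.475 kg·m².
ω_f = L / I = 93.99 / 2.475 = 37.98 rad/s.

|ω_f| ≈ 38.0 rad/s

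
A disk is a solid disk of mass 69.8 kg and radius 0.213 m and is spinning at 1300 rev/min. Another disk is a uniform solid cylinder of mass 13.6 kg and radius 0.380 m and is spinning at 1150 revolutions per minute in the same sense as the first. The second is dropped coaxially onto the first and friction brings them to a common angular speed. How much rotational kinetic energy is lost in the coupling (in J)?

ΔKE lost ≈ 74.8 J

The coupling torques are internal; angular momentum about the shared axis is conserved.
Moments of inertia: I_A = ½(69.8)(0.213)² = 1.583 kg·m²; I_B = ½(13.6)(0.380)² = 0.9819 kg·m².
Taking A's sense as positive: L = (1.583)(1300) + (0.9819)(1150) = 3188 kg·m²·rpm.
Combined I = 1.583 + 0.9819 = 2.565 kg·m².
ω_f = L / I = 3188 / 2.565 = 1243 rpm.
KE_i = ½ΣIω² = 21790 J; KE_f = ½(2.565)(130.1)² = 21720 J.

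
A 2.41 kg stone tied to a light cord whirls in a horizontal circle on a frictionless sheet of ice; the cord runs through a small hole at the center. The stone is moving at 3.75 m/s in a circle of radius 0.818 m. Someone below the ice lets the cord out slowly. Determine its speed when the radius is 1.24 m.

v₂ ≈ 2.47 m/s

Central (radial) force ⇒ zero torque about the center ⇒ m v r is constant.
v₂ = v₁ r₁ / r₂ = (3.75)(0.818) / (1.24) = 2.474 m/s.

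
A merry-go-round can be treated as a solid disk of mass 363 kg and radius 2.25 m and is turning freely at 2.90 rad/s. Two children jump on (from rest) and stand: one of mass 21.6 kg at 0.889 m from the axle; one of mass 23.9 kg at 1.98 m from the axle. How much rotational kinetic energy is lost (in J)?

energy lost ≈ 416 J

No external torque acts about the axle; L_before = L_after.
I_p = ½(363)(2.25)² = 918.8 kg·m².
Added inertia Σmr² = (21.6)(0.889)² + (23.9)(1.98)² = 110.8 kg·m²; I_f = 918.8 + 110.8 = 1030 kg·m².
ω_f = I_p ω_i / I_f = (918.8)(2.90) / 1030 = 2.588 rad/s.
KE_i = ½(918.8)(2.900 rad/s)² = 3864 J; KE_f = ½(1030)(2.588)² = 3448 J.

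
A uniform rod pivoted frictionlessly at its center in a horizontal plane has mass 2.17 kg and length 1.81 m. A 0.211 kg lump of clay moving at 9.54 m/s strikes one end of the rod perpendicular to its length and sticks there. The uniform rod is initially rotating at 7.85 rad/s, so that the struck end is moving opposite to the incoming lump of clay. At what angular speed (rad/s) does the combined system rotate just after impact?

The axle reaction passes through the pivot and exerts no torque about it; angular momentum about the pivot is conserved through the impact.
I_p = (1/12)(2.17)(1.81)² = 0.5924 kg·m². Taking the sense of the lump of clay's angular momentum as positive, L_{lump} = m v R = (0.211)(9.54)(1.81/2) = 1.822 kg·m²/s.
L_i = −I_p ω_p + m v R = −(0.5924)(7.85) + 1.822 = -2.829 kg·m²/s.
After sticking, I_f = I_p + m R² = 0.5924 + (0.211)(1.81/2)² = 0.7652 kg·m².
ω_f = L_i / I_f = -2.829 / 0.7652 = -3.697 rad/s.

|ω_f| ≈ 3.70 rad/s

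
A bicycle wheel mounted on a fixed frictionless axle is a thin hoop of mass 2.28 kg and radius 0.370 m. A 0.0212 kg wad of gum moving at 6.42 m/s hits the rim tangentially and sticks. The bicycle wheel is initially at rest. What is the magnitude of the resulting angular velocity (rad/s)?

|ω_f| ≈ 0.160 rad/s

About the axle the impulsive forces during the collision are internal, so angular momentum about that axis is conserved.
I_p = (2.28)(0.370)² = 0.3121 kg·m². Taking the sense of the wad of gum's angular momentum as positive, L_{wad} = m v R = (0.0212)(6.42)(0.370) = 0.05036 kg·m²/s.
L_i = 0 + 0.05036 = 0.05036 kg·m²/s.
After sticking, I_f = I_p + m R² = 0.3121 + (0.0212)(0.370)² = 0.3150 kg·m².
ω_f = L_i / I_f = 0.05036 / 0.3150 = 0.1599 rad/s.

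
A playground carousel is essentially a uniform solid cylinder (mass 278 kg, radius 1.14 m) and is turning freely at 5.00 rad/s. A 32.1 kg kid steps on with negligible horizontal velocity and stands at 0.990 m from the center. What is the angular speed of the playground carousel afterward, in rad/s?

The added mass arrives with no angular momentum about the center, and any external torque about the center is negligible, so the system's angular momentum is conserved.
I_p = ½(278)(1.14)² = 180.6 kg·m².
Added inertia Σmr² = (32.1)(0.990)² = 31.46 kg·m²; I_f = 180.6 + 31.46 = 212.1 kg·m².
ω_f = I_p ω_i / I_f = (180.6)(5.00) / 212.1 = 4.258 rad/s.

ω_f ≈ 4.26 rad/s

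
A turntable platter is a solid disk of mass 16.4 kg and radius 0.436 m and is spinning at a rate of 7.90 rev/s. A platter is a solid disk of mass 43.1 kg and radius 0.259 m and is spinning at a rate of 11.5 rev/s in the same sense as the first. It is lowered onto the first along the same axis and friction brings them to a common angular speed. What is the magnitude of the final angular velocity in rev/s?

No external torque acts about the common axis, so total angular momentum is conserved.
Moments of inertia: I_A = ½(16.4)(0.436)² = 1.559 kg·m²; I_B = ½(43.1)(0.259)² = 1.446 kg·m².
Taking A's sense as positive: L = (1.559)(7.90) + (1.446)(11.5) = 28.94 kg·m²·rev/s.
Combined I = 1.559 + 1.446 = 3.004 kg·m².
ω_f = L / I = 28.94 / 3.004 = 9.632 rev/s.

|ω_f| ≈ 9.63 rev/s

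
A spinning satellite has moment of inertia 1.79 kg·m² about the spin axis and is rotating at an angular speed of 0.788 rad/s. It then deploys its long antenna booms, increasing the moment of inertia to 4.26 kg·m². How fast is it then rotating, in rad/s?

ω₂ ≈ 0.331 rad/s

Angular momentum about the spin axis is conserved since the torque about it is zero.
ω₂ = I₁ω₁ / I₂ = (1.790)(0.788 rad/s) / (4.260) = 0.3311 rad/s.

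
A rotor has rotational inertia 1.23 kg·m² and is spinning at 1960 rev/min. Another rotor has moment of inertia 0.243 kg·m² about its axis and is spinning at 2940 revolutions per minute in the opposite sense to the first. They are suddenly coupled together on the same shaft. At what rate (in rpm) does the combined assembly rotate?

No external torque acts about the common axis, so total angular momentum is conserved.
Taking A's sense as positive: L = (1.230)(1960) − (0.2430)(2940) = 1696 kg·m²·rpm.
Combined I = 1.230 + 0.2430 = 1.473 kg·m².
ω_f = L / I = 1696 / 1.473 = 1152 rpm.

|ω_f| ≈ 1150 rpm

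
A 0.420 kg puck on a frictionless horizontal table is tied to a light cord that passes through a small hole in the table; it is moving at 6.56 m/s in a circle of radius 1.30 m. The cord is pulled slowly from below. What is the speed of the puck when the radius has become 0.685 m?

The only horizontal force on the mass is along the cord (radial), so it exerts no torque about the hole and angular momentum m v r is conserved.
v₂ = v₁ r₁ / r₂ = (6.56)(1.30) / (0.685) = 12.45 m/s.

v₂ ≈ 12.4 m/s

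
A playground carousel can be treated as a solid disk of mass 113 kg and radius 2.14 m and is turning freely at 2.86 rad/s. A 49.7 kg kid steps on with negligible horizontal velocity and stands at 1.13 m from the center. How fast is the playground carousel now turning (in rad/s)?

ω_f ≈ 2.30 rad/s

The added mass arrives with no angular momentum about the center, and any external torque about the center is negligible, so the system's angular momentum is conserved.
I_p = ½(113)(2.14)² = 258.7 kg·m².
Added inertia Σmr² = (49.7)(1.13)² = 63.46 kg·m²; I_f = 258.7 + 63.46 = 322.2 kg·m².
ω_f = I_p ω_i / I_f = (258.7)(2.86) / 322.2 = 2.297 rad/s.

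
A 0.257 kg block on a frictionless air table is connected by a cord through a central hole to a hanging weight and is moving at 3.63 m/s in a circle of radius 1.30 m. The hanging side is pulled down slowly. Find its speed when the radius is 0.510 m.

The only horizontal force on the mass is along the cord (radial), so it exerts no torque about the hole and angular momentum m v r is conserved.
v₂ = v₁ r₁ / r₂ = (3.63)(1.30) / (0.510) = 9.253 m/s.

v₂ ≈ 9.25 m/s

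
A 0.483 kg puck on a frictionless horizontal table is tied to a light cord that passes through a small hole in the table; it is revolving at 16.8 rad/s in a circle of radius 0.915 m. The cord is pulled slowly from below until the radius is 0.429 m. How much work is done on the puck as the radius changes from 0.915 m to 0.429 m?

W ≈ 203 J

No torque about the axis ⇒ m r₁² ω₁ = m r₂² ω₂.
ω₂ = ω₁ (r₁/r₂)² = (16.8)(0.915/0.429)² = 76.43 rad/s.
W = ΔKE = ½m(v₂² − v₁²) = 202.5 J.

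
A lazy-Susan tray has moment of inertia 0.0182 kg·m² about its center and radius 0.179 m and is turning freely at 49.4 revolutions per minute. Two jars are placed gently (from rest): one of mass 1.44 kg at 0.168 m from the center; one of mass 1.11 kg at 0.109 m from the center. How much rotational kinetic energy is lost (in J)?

The added mass arrives with no angular momentum about the center, and any external torque about the center is negligible, so the system's angular momentum is conserved.
Added inertia Σmr² = (1.44)(0.168)² + (1.11)(0.109)² = 0.05383 kg·m²; I_f = 0.01820 + 0.05383 = 0.07203 kg·m².
ω_f = I_p ω_i / I_f = (0.01820)(49.4) / 0.07203 = 12.48 rpm.
KE_i = ½(0.01820)(5.173 rad/s)² = 0.2435 J; KE_f = ½(0.07203)(1.307)² = 0.06153 J.

energy lost ≈ 0.182 J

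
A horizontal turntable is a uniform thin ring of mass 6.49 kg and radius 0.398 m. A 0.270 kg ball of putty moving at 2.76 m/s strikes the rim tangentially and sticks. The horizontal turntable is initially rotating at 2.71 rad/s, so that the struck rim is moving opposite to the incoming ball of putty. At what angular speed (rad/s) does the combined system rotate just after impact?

|ω_f| ≈ 2.32 rad/s

The axle reaction passes through the axle and exerts no torque about it; angular momentum about the axle is conserved through the impact.
I_p = (6.49)(0.398)² = 1.028 kg·m². Taking the sense of the ball of putty's angular momentum as positive, L_{ball} = m v R = (0.270)(2.76)(0.398) = 0.2966 kg·m²/s.
L_i = −I_p ω_p + m v R = −(1.028)(2.71) + 0.2966 = -2.489 kg·m²/s.
After sticking, I_f = I_p + m R² = 1.028 + (0.270)(0.398)² = 1.071 kg·m².
ω_f = L_i / I_f = -2.489 / 1.071 = -2.325 rad/s.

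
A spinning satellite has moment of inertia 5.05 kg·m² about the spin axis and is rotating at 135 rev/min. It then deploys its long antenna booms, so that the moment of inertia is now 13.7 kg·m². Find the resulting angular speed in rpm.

ω₂ ≈ 49.8 rpm

Angular momentum about the spin axis is conserved since the torque about it is zero.
ω₂ = I₁ω₁ / I₂ = (5.050)(135 rpm) / (13.70) = 49.76 rpm.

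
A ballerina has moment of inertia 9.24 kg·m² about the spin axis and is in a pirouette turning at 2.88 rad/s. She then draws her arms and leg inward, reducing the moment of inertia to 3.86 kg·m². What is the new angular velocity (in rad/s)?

With no external torque about the axis, L is conserved: I₁ω₁ = I₂ω₂.
ω₂ = I₁ω₁ / I₂ = (9.240)(2.88 rad/s) / (3.860) = 6.894 rad/s.

ω₂ ≈ 6.89 rad/s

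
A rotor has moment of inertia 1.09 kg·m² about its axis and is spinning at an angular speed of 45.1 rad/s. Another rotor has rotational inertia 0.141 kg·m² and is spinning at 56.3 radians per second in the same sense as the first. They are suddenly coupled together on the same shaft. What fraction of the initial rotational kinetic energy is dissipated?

fraction ≈ 0.00588

The coupling torques are internal; angular momentum about the shared axis is conserved.
Taking A's sense as positive: L = (1.090)(45.1) + (0.1410)(56.3) = 57.10 kg·m²·rad/s.
Combined I = 1.090 + 0.1410 = 1.231 kg·m².
ω_f = L / I = 57.10 / 1.231 = 46.38 rad/s.
KE_i = ½ΣIω² = 1332 J; KE_f = ½(1.231)(46.38)² = 1324 J.
Fraction dissipated = (KE_i − KE_f)/KE_i = 0.005879.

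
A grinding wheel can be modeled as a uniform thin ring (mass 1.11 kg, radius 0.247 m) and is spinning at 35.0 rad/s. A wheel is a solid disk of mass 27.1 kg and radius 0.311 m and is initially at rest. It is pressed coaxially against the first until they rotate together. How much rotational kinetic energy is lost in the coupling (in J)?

The coupling torques are internal; angular momentum about the shared axis is conserved.
Moments of inertia: I_A = (1.11)(0.247)² = 0.06772 kg·m²; I_B = ½(27.1)(0.311)² = 1.311 kg·m².
Taking A's sense as positive: L = (0.06772)(35.0) = 2.370 kg·m²·rad/s.
Combined I = 0.06772 + 1.311 = 1.378 kg·m².
ω_f = L / I = 2.370 / 1.378 = 1.720 rad/s.
KE_i = ½ΣIω² = 41.48 J; KE_f = ½(1.378)(1.720)² = 2.038 J.

ΔKE lost ≈ 39.4 J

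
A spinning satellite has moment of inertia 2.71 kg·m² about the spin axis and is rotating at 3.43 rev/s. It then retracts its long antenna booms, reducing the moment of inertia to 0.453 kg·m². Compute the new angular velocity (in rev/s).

ω₂ ≈ 20.5 rev/s

With no external torque about the axis, L is conserved: I₁ω₁ = I₂ω₂.
ω₂ = I₁ω₁ / I₂ = (2.710)(3.43 rev/s) / (0.4530) = 20.52 rev/s.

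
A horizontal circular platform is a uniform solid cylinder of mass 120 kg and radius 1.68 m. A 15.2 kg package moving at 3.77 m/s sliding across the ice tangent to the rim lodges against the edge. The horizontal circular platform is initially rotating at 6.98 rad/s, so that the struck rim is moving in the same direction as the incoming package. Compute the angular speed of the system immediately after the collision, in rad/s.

The axle reaction passes through the central axle and exerts no torque about it; angular momentum about the central axle is conserved through the impact.
I_p = ½(120)(1.68)² = 169.3 kg·m². Taking the sense of the package's angular momentum as positive, L_{package} = m v R = (15.2)(3.77)(1.68) = 96.27 kg·m²/s.
L_i = +I_p ω_p + m v R = +(169.3)(6.98) + 96.27 = 1278 kg·m²/s.
After sticking, I_f = I_p + m R² = 169.3 + (15.2)(1.68)² = 212.2 kg·m².
ω_f = L_i / I_f = 1278 / 212.2 = 6.023 rad/s.

|ω_f| ≈ 6.02 rad/s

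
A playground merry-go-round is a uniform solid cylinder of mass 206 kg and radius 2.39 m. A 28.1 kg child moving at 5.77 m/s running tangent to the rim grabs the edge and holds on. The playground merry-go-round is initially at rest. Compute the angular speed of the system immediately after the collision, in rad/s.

|ω_f| ≈ 0.517 rad/s

The axle reaction passes through the axle and exerts no torque about it; angular momentum about the axle is conserved through the impact.
I_p = ½(206)(2.39)² = 588.3 kg·m². Taking the sense of the child's angular momentum as positive, L_{child} = m v R = (28.1)(5.77)(2.39) = 387.5 kg·m²/s.
L_i = 0 + 387.5 = 387.5 kg·m²/s.
After sticking, I_f = I_p + m R² = 588.3 + (28.1)(2.39)² = 748.9 kg·m².
ω_f = L_i / I_f = 387.5 / 748.9 = 0.5175 rad/s.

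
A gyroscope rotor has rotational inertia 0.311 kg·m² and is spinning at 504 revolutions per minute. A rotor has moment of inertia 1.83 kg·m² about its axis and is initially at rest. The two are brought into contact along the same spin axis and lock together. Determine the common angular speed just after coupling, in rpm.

The coupling torques are internal; angular momentum about the shared axis is conserved.
Taking A's sense as positive: L = (0.3110)(504) = 156.7 kg·m²·rpm.
Combined I = 0.3110 + 1.830 = 2.141 kg·m².
ω_f = L / I = 156.7 / 2.141 = 73.21 rpm.

|ω_f| ≈ 73.2 rpm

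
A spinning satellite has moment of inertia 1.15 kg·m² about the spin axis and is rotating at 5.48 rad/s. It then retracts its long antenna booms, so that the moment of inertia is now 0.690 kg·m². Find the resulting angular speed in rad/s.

With no external torque about the axis, L is conserved: I₁ω₁ = I₂ω₂.
ω₂ = I₁ω₁ / I₂ = (1.150)(5.48 rad/s) / (0.6900) = 9.133 rad/s.

ω₂ ≈ 9.13 rad/s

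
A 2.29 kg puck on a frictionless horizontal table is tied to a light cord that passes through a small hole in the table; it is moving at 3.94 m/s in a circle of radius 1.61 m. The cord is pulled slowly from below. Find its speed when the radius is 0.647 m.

v₂ ≈ 9.80 m/s

Central (radial) force ⇒ zero torque about the center ⇒ m v r is constant.
v₂ = v₁ r₁ / r₂ = (3.94)(1.61) / (0.647) = 9.804 m/s.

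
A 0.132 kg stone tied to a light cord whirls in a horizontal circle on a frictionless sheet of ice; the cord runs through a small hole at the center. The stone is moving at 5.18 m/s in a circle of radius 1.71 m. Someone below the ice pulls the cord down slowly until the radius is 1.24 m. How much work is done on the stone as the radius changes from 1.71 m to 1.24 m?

The only horizontal force on the mass is along the cord (radial), so it exerts no torque about the hole and angular momentum m v r is conserved.
v₂ = v₁ r₁ / r₂ = (5.18)(1.71) / (1.24) = 7.143 m/s.
W = ΔKE = ½m(v₂² − v₁²) = 1.597 J.

W ≈ 1.60 J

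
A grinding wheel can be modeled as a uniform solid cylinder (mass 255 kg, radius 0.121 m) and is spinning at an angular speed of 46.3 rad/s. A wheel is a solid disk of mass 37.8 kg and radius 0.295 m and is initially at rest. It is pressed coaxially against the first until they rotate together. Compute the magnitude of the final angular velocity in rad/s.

No external torque acts about the common axis, so total angular momentum is conserved.
Moments of inertia: I_A = ½(255)(0.121)² = 1.867 kg·m²; I_B = ½(37.8)(0.295)² = 1.645 kg·m².
Taking A's sense as positive: L = (1.867)(46.3) = 86.43 kg·m²·rad/s.
Combined I = 1.867 + 1.645 = 3.511 kg·m².
ω_f = L / I = 86.43 / 3.511 = 24.61 rad/s.

|ω_f| ≈ 24.6 rad/s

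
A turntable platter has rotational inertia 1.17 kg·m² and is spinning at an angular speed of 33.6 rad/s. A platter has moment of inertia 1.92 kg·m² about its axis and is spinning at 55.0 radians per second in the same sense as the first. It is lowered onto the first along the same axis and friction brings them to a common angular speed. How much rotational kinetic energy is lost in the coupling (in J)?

The coupling torques are internal; angular momentum about the shared axis is conserved.
Taking A's sense as positive: L = (1.170)(33.6) + (1.920)(55.0) = 144.9 kg·m²·rad/s.
Combined I = 1.170 + 1.920 = 3.090 kg·m².
ω_f = L / I = 144.9 / 3.090 = 46.90 rad/s.
KE_i = ½ΣIω² = 3564 J; KE_f = ½(3.090)(46.90)² = 3398 J.

ΔKE lost ≈ 166 J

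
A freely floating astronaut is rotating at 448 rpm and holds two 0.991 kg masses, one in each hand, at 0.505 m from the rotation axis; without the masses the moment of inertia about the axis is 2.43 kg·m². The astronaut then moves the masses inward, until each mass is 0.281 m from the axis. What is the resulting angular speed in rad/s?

No external torque acts about the spin axis, so angular momentum is conserved.
I₁ = 2.43 + 2(0.991)(0.505)² = 2.935 kg·m²; I₂ = 2.43 + 2(0.991)(0.281)² = 2.587 kg·m².
ω₂ = I₁ω₁ / I₂ = (2.935)(448 rpm) / (2.587) = 508.4 rpm = 53.24 rad/s.

ω₂ ≈ 53.2 rad/s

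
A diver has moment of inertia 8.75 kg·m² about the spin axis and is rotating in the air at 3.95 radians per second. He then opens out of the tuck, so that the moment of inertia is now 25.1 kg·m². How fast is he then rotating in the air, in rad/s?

With no external torque about the axis, L is conserved: I₁ω₁ = I₂ω₂.
ω₂ = I₁ω₁ / I₂ = (8.750)(3.95 rad/s) / (25.10) = 1.377 rad/s.

ω₂ ≈ 1.38 rad/s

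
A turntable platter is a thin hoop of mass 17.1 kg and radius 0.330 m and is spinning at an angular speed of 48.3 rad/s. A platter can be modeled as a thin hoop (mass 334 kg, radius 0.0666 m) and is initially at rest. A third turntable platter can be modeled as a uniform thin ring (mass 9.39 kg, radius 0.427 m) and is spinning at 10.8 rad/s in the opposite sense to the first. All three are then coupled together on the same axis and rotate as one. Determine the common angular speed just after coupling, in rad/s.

The coupling torques are internal; angular momentum about the shared axis is conserved.
Moments of inertia: I_A = (17.1)(0.330)² = 1.862 kg·m²; I_B = (334)(0.0666)² = 1.481 kg·m²; I_C = (9.39)(0.427)² = 1.712 kg·m².
Taking A's sense as positive: L = (1.862)(48.3) − (1.712)(10.8) = 71.45 kg·m²·rad/s.
Combined I = 1.862 + 1.481 + 1.712 = 5.056 kg·m².
ω_f = L / I = 71.45 / 5.056 = 14.13 rad/s.

|ω_f| ≈ 14.1 rad/s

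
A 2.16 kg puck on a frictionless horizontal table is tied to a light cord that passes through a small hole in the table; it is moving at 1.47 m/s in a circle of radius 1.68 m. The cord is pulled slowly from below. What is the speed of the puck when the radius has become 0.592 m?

Central (radial) force ⇒ zero torque about the center ⇒ m v r is constant.
v₂ = v₁ r₁ / r₂ = (1.47)(1.68) / (0.592) = 4.172 m/s.

v₂ ≈ 4.17 m/s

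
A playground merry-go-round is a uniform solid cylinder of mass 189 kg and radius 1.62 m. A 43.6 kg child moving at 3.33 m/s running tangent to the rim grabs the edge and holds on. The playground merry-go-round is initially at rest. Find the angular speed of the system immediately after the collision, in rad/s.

The axle reaction passes through the axle and exerts no torque about it; angular momentum about the axle is conserved through the impact.
I_p = ½(189)(1.62)² = 248.0 kg·m². Taking the sense of the child's angular momentum as positive, L_{child} = m v R = (43.6)(3.33)(1.62) = 235.2 kg·m²/s.
L_i = 0 + 235.2 = 235.2 kg·m²/s.
After sticking, I_f = I_p + m R² = 248.0 + (43.6)(1.62)² = 362.4 kg·m².
ω_f = L_i / I_f = 235.2 / 362.4 = 0.6490 rad/s.

|ω_f| ≈ 0.649 rad/s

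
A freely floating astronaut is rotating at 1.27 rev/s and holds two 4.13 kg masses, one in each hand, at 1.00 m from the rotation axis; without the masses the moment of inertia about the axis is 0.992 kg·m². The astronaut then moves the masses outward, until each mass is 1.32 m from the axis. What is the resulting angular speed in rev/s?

With no external torque about the axis, L is conserved: I₁ω₁ = I₂ω₂.
I₁ = 0.992 + 2(4.13)(1.00)² = 9.252 kg·m²; I₂ = 0.992 + 2(4.13)(1.32)² = 15.38 kg·m².
ω₂ = I₁ω₁ / I₂ = (9.252)(1.27 rev/s) / (15.38) = 0.7638 rev/s.

ω₂ ≈ 0.764 rev/s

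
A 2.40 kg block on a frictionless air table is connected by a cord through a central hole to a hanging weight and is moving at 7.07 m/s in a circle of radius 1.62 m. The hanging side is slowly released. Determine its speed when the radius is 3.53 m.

v₂ ≈ 3.24 m/s

The only horizontal force on the mass is along the cord (radial), so it exerts no torque about the hole and angular momentum m v r is conserved.
v₂ = v₁ r₁ / r₂ = (7.07)(1.62) / (3.53) = 3.245 m/s.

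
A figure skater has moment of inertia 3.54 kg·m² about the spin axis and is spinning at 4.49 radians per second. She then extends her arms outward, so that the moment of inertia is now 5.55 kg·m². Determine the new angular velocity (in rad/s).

Angular momentum about the spin axis is conserved since the torque about it is zero.
ω₂ = I₁ω₁ / I₂ = (3.540)(4.49 rad/s) / (5.550) = 2.864 rad/s.

ω₂ ≈ 2.86 rad/s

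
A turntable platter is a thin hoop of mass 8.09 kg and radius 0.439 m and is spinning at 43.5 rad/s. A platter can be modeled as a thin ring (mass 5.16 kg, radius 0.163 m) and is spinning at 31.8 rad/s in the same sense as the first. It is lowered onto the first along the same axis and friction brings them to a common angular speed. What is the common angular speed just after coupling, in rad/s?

|ω_f| ≈ 42.6 rad/s

The coupling torques are internal; angular momentum about the shared axis is conserved.
Moments of inertia: I_A = (8.09)(0.439)² = 1.559 kg·m²; I_B = (5.16)(0.163)² = 0.1371 kg·m².
Taking A's sense as positive: L = (1.559)(43.5) + (0.1371)(31.8) = 72.18 kg·m²·rad/s.
Combined I = 1.559 + 0.1371 = 1.696 kg·m².
ω_f = L / I = 72.18 / 1.696 = 42.55 rad/s.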